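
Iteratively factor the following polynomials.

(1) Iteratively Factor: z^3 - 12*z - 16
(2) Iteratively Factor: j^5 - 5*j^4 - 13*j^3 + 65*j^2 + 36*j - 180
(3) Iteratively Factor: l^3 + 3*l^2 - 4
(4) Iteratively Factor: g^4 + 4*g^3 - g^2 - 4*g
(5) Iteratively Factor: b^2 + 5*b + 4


(1) = (z + 2)*(z^2 - 2*z - 8) = (z + 2)^2*(z - 4)
(2) = (j - 3)*(j^4 - 2*j^3 - 19*j^2 + 8*j + 60) = (j - 3)*(j + 2)*(j^3 - 4*j^2 - 11*j + 30) = (j - 3)*(j - 2)*(j + 2)*(j^2 - 2*j - 15) = (j - 5)*(j - 3)*(j - 2)*(j + 2)*(j + 3)
(3) = (l - 1)*(l^2 + 4*l + 4) = (l - 1)*(l + 2)*(l + 2)
(4) = (g + 1)*(g^3 + 3*g^2 - 4*g) = g*(g + 1)*(g^2 + 3*g - 4) = g*(g + 1)*(g + 4)*(g - 1)
(5) = (b + 1)*(b + 4)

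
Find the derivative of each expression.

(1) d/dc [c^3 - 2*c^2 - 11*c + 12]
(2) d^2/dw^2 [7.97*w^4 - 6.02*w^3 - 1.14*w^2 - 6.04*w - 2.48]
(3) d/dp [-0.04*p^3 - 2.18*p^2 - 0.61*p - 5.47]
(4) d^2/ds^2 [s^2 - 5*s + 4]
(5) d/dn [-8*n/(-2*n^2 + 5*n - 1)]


(1) = 3*c^2 - 4*c - 11
(2) = 95.64*w^2 - 36.12*w - 2.28
(3) = -0.12*p^2 - 4.36*p - 0.61
(4) = 2
(5) = 8*(1 - 2*n^2)/(4*n^4 - 20*n^3 + 29*n^2 - 10*n + 1)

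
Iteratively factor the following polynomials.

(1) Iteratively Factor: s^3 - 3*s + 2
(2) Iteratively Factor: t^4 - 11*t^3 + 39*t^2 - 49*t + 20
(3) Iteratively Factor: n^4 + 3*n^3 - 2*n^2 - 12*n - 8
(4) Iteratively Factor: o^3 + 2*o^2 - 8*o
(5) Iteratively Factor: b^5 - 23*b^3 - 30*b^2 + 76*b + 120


(1) = (s - 1)*(s^2 + s - 2) = (s - 1)*(s + 2)*(s - 1)
(2) = (t - 1)*(t^3 - 10*t^2 + 29*t - 20) = (t - 1)^2*(t^2 - 9*t + 20) = (t - 5)*(t - 1)^2*(t - 4)
(3) = (n + 2)*(n^3 + n^2 - 4*n - 4) = (n + 2)^2*(n^2 - n - 2) = (n - 2)*(n + 2)^2*(n + 1)
(4) = (o)*(o^2 + 2*o - 8) = o*(o - 2)*(o + 4)
(5) = (b - 5)*(b^4 + 5*b^3 + 2*b^2 - 20*b - 24) = (b - 5)*(b + 2)*(b^3 + 3*b^2 - 4*b - 12) = (b - 5)*(b + 2)*(b + 3)*(b^2 - 4) = (b - 5)*(b + 2)^2*(b + 3)*(b - 2)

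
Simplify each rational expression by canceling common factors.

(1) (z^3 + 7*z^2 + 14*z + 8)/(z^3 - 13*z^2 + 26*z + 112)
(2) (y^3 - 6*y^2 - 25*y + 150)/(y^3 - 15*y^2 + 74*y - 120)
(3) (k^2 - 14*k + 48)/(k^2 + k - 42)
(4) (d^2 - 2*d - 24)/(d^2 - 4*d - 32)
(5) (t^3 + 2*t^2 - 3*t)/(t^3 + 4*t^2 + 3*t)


(1) = (z^2 + 5*z + 4)/(z^2 - 15*z + 56)
(2) = (y + 5)/(y - 4)
(3) = (k - 8)/(k + 7)
(4) = (d - 6)/(d - 8)
(5) = (t - 1)/(t + 1)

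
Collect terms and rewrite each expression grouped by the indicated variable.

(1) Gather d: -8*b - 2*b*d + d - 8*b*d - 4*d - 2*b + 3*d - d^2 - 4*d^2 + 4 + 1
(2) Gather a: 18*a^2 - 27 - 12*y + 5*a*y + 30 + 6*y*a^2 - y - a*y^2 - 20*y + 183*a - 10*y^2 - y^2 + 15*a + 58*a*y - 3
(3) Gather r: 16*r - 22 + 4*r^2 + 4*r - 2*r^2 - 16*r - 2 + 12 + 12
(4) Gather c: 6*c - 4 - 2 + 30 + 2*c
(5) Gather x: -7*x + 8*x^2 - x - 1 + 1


(1) = -10*b*d - 10*b - 5*d^2 + 5
(2) = a^2*(6*y + 18) + a*(-y^2 + 63*y + 198) - 11*y^2 - 33*y
(3) = 2*r^2 + 4*r
(4) = 8*c + 24
(5) = 8*x^2 - 8*x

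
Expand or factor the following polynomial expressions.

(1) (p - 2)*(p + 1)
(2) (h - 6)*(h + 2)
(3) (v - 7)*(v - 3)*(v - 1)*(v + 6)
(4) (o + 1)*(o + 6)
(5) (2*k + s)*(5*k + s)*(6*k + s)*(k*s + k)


(1) = p^2 - p - 2
(2) = h^2 - 4*h - 12
(3) = v^4 - 5*v^3 - 35*v^2 + 165*v - 126
(4) = o^2 + 7*o + 6
(5) = 60*k^4*s + 60*k^4 + 52*k^3*s^2 + 52*k^3*s + 13*k^2*s^3 + 13*k^2*s^2 + k*s^4 + k*s^3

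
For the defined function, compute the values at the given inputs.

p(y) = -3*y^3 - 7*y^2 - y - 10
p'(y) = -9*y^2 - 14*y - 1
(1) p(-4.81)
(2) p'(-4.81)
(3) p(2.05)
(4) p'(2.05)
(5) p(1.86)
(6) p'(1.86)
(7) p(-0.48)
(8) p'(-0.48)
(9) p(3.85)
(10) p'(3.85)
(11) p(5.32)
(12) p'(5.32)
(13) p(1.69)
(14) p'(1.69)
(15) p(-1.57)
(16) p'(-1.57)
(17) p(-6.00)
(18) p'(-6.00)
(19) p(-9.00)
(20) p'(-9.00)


(1) = 166.71
(2) = -141.88
(3) = -67.31
(4) = -67.52
(5) = -55.38
(6) = -58.18
(7) = -10.80
(8) = 3.65
(9) = -288.81
(10) = -188.30
(11) = -665.14
(12) = -330.20
(13) = -46.16
(14) = -50.36
(15) = -14.07
(16) = -1.20
(17) = 392.00
(18) = -241.00
(19) = 1619.00
(20) = -604.00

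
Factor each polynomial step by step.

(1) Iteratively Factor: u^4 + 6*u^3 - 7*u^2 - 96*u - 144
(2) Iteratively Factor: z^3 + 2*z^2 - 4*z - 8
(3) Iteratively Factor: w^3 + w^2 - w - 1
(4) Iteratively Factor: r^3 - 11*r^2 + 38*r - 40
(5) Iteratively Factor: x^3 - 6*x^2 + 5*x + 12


(1) = (u + 3)*(u^3 + 3*u^2 - 16*u - 48) = (u + 3)*(u + 4)*(u^2 - u - 12) = (u + 3)^2*(u + 4)*(u - 4)
(2) = (z + 2)*(z^2 - 4) = (z - 2)*(z + 2)*(z + 2)
(3) = (w + 1)*(w^2 - 1) = (w - 1)*(w + 1)*(w + 1)
(4) = (r - 4)*(r^2 - 7*r + 10) = (r - 5)*(r - 4)*(r - 2)
(5) = (x - 3)*(x^2 - 3*x - 4) = (x - 4)*(x - 3)*(x + 1)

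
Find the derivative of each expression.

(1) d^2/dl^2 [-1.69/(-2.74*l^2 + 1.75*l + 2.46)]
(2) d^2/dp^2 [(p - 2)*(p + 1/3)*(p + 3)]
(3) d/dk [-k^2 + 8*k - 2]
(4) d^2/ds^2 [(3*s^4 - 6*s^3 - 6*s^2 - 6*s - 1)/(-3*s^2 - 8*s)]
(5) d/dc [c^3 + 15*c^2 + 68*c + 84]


(1) = (25.375688*l^2 - 16.2071*l - 1.69*(5.48*l - 1.75)*(10.96*l - 3.5) - 22.782552)/(-2.74*l^2 + 1.75*l + 2.46)^3
(2) = 6*p + 8/3
(3) = 8 - 2*k
(4) = 2*(-27*s^6 - 216*s^5 - 576*s^4 + 294*s^3 + 27*s^2 + 72*s + 64)/(s^3*(27*s^3 + 216*s^2 + 576*s + 512))
(5) = 3*c^2 + 30*c + 68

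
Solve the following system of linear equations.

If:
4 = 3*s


Then:
s = 4/3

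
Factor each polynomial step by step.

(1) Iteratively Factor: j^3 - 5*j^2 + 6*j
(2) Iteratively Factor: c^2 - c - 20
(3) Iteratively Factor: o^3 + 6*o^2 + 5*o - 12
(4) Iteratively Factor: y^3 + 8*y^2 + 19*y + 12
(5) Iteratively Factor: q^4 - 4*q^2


(1) = (j - 2)*(j^2 - 3*j) = (j - 3)*(j - 2)*(j)
(2) = (c - 5)*(c + 4)
(3) = (o - 1)*(o^2 + 7*o + 12) = (o - 1)*(o + 4)*(o + 3)
(4) = (y + 4)*(y^2 + 4*y + 3) = (y + 3)*(y + 4)*(y + 1)
(5) = (q - 2)*(q^3 + 2*q^2) = (q - 2)*(q + 2)*(q^2) = q*(q - 2)*(q + 2)*(q)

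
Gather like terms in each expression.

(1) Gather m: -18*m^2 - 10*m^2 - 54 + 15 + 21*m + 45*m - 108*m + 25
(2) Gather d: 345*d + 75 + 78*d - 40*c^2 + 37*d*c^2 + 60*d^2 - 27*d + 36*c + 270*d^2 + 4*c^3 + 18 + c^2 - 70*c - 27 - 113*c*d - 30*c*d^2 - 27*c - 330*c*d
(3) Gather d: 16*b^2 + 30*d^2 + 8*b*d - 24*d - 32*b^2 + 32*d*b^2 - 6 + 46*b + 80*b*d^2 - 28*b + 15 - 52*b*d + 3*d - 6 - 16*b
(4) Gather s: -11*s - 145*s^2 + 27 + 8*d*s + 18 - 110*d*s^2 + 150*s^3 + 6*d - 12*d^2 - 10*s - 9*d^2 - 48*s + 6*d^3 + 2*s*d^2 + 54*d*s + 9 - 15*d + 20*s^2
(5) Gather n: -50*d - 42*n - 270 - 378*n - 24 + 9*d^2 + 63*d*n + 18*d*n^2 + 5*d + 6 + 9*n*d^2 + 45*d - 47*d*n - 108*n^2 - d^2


(1) = -28*m^2 - 42*m - 14
(2) = 4*c^3 - 39*c^2 - 61*c + d^2*(330 - 30*c) + d*(37*c^2 - 443*c + 396) + 66
(3) = -16*b^2 + 2*b + d^2*(80*b + 30) + d*(32*b^2 - 44*b - 21) + 3
(4) = 6*d^3 - 21*d^2 - 9*d + 150*s^3 + s^2*(-110*d - 125) + s*(2*d^2 + 62*d - 69) + 54
(5) = 8*d^2 + n^2*(18*d - 108) + n*(9*d^2 + 16*d - 420) - 288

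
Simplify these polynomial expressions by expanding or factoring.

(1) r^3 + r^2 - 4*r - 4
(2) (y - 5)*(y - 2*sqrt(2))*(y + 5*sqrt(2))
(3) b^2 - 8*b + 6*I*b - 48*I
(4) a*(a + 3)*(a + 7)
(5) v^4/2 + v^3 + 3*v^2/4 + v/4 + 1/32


(1) = (r - 2)*(r + 1)*(r + 2)
(2) = y^3 - 5*y^2 + 3*sqrt(2)*y^2 - 15*sqrt(2)*y - 20*y + 100
(3) = (b - 8)*(b + 6*I)
(4) = a^3 + 10*a^2 + 21*a
(5) = (v/2 + 1/4)*(v + 1/2)^3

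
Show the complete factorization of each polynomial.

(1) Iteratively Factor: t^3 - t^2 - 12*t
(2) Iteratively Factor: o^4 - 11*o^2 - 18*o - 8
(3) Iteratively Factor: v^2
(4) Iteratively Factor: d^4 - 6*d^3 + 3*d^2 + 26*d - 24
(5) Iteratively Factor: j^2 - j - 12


(1) = (t)*(t^2 - t - 12) = t*(t - 4)*(t + 3)
(2) = (o + 1)*(o^3 - o^2 - 10*o - 8) = (o + 1)^2*(o^2 - 2*o - 8) = (o - 4)*(o + 1)^2*(o + 2)
(3) = (v)*(v)
(4) = (d - 4)*(d^3 - 2*d^2 - 5*d + 6) = (d - 4)*(d + 2)*(d^2 - 4*d + 3) = (d - 4)*(d - 3)*(d + 2)*(d - 1)
(5) = (j + 3)*(j - 4)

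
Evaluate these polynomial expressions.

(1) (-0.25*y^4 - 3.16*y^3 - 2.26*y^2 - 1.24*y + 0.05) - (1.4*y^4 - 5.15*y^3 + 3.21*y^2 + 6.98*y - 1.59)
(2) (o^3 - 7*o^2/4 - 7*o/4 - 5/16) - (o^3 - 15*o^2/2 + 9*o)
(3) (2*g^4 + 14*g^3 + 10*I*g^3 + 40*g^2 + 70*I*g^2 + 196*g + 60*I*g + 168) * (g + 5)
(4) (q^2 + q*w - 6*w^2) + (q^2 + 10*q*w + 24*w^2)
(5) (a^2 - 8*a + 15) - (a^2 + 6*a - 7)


(1) = -1.65*y^4 + 1.99*y^3 - 5.47*y^2 - 8.22*y + 1.64
(2) = 23*o^2/4 - 43*o/4 - 5/16
(3) = 2*g^5 + 24*g^4 + 10*I*g^4 + 110*g^3 + 120*I*g^3 + 396*g^2 + 410*I*g^2 + 1148*g + 300*I*g + 840
(4) = 2*q^2 + 11*q*w + 18*w^2
(5) = 22 - 14*a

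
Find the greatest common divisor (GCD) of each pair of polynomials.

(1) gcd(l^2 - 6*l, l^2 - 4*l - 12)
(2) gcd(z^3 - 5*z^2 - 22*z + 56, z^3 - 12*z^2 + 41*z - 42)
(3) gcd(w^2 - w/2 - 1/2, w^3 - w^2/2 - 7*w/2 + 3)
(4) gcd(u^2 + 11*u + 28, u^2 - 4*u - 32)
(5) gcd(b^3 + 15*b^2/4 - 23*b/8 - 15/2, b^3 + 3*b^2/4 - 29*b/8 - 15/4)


(1) = l - 6
(2) = gcd((z - 7)*(z - 2)*(z + 4), (z - 7)*(z - 3)*(z - 2)) = z^2 - 9*z + 14
(3) = gcd((w - 1)*(w + 1/2), (w - 3/2)*(w - 1)*(w + 2)) = w - 1
(4) = gcd((u + 4)*(u + 7), (u - 8)*(u + 4)) = u + 4
(5) = b + 5/4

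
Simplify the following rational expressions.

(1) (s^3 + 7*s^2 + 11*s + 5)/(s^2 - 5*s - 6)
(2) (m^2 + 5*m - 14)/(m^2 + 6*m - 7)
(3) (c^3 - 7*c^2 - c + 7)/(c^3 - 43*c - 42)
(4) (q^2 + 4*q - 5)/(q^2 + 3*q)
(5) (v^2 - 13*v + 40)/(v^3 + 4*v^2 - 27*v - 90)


(1) = (s^2 + 6*s + 5)/(s - 6)
(2) = (m - 2)/(m - 1)
(3) = (c - 1)/(c + 6)
(4) = (q^2 + 4*q - 5)/(q^2 + 3*q)
(5) = (v - 8)/(v^2 + 9*v + 18)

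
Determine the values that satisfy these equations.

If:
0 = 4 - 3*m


Then:
m = 4/3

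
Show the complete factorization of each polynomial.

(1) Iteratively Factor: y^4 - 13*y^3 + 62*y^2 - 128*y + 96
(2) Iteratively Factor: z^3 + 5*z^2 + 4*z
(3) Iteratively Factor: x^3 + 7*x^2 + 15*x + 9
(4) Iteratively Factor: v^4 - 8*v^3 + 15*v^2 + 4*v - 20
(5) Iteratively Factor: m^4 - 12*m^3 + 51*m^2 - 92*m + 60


(1) = (y - 3)*(y^3 - 10*y^2 + 32*y - 32) = (y - 3)*(y - 2)*(y^2 - 8*y + 16) = (y - 4)*(y - 3)*(y - 2)*(y - 4)
(2) = (z + 1)*(z^2 + 4*z) = (z + 1)*(z + 4)*(z)
(3) = (x + 3)*(x^2 + 4*x + 3) = (x + 1)*(x + 3)*(x + 3)
(4) = (v - 2)*(v^3 - 6*v^2 + 3*v + 10) = (v - 2)*(v + 1)*(v^2 - 7*v + 10) = (v - 5)*(v - 2)*(v + 1)*(v - 2)
(5) = (m - 2)*(m^3 - 10*m^2 + 31*m - 30) = (m - 5)*(m - 2)*(m^2 - 5*m + 6) = (m - 5)*(m - 3)*(m - 2)*(m - 2)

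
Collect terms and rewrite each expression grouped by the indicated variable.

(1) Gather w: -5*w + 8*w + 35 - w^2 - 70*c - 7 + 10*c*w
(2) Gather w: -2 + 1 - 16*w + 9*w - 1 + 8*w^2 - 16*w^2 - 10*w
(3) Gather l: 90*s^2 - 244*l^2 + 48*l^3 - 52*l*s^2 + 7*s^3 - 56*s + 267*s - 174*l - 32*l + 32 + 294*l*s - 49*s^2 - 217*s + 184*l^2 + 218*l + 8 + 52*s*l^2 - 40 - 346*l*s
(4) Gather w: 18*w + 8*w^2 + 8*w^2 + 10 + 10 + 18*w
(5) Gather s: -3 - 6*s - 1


(1) = -70*c - w^2 + w*(10*c + 3) + 28
(2) = -8*w^2 - 17*w - 2
(3) = 48*l^3 + l^2*(52*s - 60) + l*(-52*s^2 - 52*s + 12) + 7*s^3 + 41*s^2 - 6*s
(4) = 16*w^2 + 36*w + 20
(5) = -6*s - 4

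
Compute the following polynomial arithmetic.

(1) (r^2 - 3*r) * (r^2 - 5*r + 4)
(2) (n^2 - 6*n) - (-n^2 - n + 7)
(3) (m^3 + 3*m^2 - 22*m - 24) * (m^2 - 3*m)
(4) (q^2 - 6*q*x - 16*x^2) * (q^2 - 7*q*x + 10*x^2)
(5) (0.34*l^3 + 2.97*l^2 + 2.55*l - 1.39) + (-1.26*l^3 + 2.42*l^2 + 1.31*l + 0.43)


(1) = r^4 - 8*r^3 + 19*r^2 - 12*r
(2) = 2*n^2 - 5*n - 7
(3) = m^5 - 31*m^3 + 42*m^2 + 72*m
(4) = q^4 - 13*q^3*x + 36*q^2*x^2 + 52*q*x^3 - 160*x^4
(5) = -0.92*l^3 + 5.39*l^2 + 3.86*l - 0.96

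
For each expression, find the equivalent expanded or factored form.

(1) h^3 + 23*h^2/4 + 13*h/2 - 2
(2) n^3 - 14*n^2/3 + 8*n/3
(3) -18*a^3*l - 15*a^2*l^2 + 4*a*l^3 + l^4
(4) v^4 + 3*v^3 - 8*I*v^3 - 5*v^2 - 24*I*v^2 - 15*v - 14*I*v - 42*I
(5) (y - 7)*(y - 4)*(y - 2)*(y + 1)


(1) = (h - 1/4)*(h + 2)*(h + 4)
(2) = n*(n - 4)*(n - 2/3)
(3) = l*(-3*a + l)*(a + l)*(6*a + l)
(4) = (v + 3)*(v - 7*I)*(v - 2*I)*(v + I)
(5) = y^4 - 12*y^3 + 37*y^2 - 6*y - 56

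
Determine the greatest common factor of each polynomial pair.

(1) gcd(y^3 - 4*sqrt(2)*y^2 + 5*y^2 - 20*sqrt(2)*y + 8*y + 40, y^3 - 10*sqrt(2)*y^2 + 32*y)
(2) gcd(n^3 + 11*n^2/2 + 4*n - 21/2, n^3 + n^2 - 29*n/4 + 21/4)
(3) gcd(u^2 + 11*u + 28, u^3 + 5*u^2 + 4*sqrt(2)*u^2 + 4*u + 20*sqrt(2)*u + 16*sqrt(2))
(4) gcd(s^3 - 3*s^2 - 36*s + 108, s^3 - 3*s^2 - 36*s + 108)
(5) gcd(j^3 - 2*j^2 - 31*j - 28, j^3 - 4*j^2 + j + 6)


(1) = gcd((y + 5)*(y - 2*sqrt(2))^2, y*(y - 8*sqrt(2))*(y - 2*sqrt(2))) = y - 2*sqrt(2)
(2) = gcd((n - 1)*(n + 3)*(n + 7/2), (n - 3/2)*(n - 1)*(n + 7/2)) = n^2 + 5*n/2 - 7/2
(3) = gcd((u + 4)*(u + 7), (u + 1)*(u + 4)*(u + 4*sqrt(2))) = u + 4
(4) = gcd((s - 6)*(s - 3)*(s + 6), (s - 6)*(s - 3)*(s + 6)) = s^3 - 3*s^2 - 36*s + 108
(5) = j + 1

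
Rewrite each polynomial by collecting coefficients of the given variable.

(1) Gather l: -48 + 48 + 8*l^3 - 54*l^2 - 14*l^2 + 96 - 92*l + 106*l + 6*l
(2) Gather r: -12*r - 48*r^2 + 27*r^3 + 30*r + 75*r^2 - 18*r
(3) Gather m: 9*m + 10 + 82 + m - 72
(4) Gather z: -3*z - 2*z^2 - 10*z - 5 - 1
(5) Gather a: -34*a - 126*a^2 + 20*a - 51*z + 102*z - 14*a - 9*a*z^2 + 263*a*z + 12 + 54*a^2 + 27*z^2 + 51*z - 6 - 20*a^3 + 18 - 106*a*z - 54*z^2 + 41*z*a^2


(1) = 8*l^3 - 68*l^2 + 20*l + 96
(2) = 27*r^3 + 27*r^2
(3) = 10*m + 20
(4) = -2*z^2 - 13*z - 6
(5) = -20*a^3 + a^2*(41*z - 72) + a*(-9*z^2 + 157*z - 28) - 27*z^2 + 102*z + 24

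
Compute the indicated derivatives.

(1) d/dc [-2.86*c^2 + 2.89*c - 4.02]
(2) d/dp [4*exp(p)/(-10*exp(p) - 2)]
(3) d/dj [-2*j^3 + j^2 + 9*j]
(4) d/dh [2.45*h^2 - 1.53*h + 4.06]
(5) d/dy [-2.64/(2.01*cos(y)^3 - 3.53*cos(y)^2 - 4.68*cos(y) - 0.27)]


(1) = 2.89 - 5.72*c
(2) = -2*exp(p)/(5*exp(p) + 1)^2
(3) = -6*j^2 + 2*j + 9
(4) = 4.9*h - 1.53
(5) = (-15.9192*cos(y)^2 + 18.6384*cos(y) + 12.3552)*sin(y)/(-2.01*cos(y)^3 + 3.53*cos(y)^2 + 4.68*cos(y) + 0.27)^2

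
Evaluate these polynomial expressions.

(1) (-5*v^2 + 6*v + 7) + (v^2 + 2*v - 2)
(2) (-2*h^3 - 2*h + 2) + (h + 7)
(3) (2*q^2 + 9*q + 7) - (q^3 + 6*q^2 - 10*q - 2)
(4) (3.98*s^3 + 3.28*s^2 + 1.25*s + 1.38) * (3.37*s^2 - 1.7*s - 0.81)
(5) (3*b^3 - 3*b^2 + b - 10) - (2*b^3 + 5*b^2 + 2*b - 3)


(1) = -4*v^2 + 8*v + 5
(2) = -2*h^3 - h + 9
(3) = -q^3 - 4*q^2 + 19*q + 9
(4) = 13.4126*s^5 + 4.2876*s^4 - 4.5873*s^3 - 0.1312*s^2 - 3.3585*s - 1.1178
(5) = b^3 - 8*b^2 - b - 7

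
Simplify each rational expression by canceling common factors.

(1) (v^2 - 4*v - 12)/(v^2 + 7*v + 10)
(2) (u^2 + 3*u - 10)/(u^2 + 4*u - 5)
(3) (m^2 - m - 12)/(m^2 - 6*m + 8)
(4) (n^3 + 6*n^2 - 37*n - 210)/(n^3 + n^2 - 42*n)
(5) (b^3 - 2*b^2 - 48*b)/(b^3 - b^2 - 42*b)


(1) = (v - 6)/(v + 5)
(2) = (u - 2)/(u - 1)
(3) = (m + 3)/(m - 2)
(4) = (n + 5)/n
(5) = (b - 8)/(b - 7)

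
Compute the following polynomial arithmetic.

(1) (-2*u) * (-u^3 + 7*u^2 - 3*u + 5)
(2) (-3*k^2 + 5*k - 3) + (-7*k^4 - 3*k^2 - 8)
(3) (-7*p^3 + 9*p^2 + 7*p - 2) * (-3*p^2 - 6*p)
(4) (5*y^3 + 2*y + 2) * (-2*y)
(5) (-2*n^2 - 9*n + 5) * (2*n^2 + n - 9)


(1) = 2*u^4 - 14*u^3 + 6*u^2 - 10*u
(2) = -7*k^4 - 6*k^2 + 5*k - 11
(3) = 21*p^5 + 15*p^4 - 75*p^3 - 36*p^2 + 12*p
(4) = -10*y^4 - 4*y^2 - 4*y
(5) = -4*n^4 - 20*n^3 + 19*n^2 + 86*n - 45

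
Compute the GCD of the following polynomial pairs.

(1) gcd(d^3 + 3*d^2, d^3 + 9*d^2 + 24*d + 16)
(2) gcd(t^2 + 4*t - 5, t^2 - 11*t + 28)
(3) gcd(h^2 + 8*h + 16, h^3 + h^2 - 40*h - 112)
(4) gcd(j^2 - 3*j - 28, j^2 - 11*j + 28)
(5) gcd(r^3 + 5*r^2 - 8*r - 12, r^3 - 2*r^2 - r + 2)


(1) = gcd(d^2*(d + 3), (d + 1)*(d + 4)^2) = 1
(2) = 1
(3) = h^2 + 8*h + 16
(4) = j - 7
(5) = r^2 - r - 2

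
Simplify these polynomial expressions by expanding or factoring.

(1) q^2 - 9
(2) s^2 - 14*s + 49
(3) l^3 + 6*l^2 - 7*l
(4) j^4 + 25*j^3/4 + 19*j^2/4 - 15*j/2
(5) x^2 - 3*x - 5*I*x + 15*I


(1) = (q - 3)*(q + 3)
(2) = (s - 7)^2
(3) = l*(l - 1)*(l + 7)
(4) = j*(j - 3/4)*(j + 2)*(j + 5)
(5) = (x - 3)*(x - 5*I)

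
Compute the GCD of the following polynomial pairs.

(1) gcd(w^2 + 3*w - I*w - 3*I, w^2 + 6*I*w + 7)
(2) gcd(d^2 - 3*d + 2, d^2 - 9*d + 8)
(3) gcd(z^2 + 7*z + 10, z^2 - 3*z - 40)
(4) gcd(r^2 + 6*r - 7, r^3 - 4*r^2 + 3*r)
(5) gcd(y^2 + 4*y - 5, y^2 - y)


(1) = gcd((w + 3)*(w - I), (w - I)*(w + 7*I)) = w - I
(2) = d - 1
(3) = z + 5
(4) = gcd((r - 1)*(r + 7), r*(r - 3)*(r - 1)) = r - 1
(5) = y - 1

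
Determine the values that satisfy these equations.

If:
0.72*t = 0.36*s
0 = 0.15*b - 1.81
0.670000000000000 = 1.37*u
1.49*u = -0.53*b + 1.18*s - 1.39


Then:
b = 12.07
s = 7.22
t = 3.61
u = 0.49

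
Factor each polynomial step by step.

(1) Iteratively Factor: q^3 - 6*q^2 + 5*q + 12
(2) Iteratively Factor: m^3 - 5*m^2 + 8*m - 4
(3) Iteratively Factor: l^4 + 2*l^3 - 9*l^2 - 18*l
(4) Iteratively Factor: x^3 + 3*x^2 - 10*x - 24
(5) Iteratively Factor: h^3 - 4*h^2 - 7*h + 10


(1) = (q - 4)*(q^2 - 2*q - 3) = (q - 4)*(q - 3)*(q + 1)
(2) = (m - 2)*(m^2 - 3*m + 2) = (m - 2)*(m - 1)*(m - 2)
(3) = (l + 3)*(l^3 - l^2 - 6*l) = (l - 3)*(l + 3)*(l^2 + 2*l) = (l - 3)*(l + 2)*(l + 3)*(l)
(4) = (x - 3)*(x^2 + 6*x + 8) = (x - 3)*(x + 4)*(x + 2)
(5) = (h + 2)*(h^2 - 6*h + 5) = (h - 5)*(h + 2)*(h - 1)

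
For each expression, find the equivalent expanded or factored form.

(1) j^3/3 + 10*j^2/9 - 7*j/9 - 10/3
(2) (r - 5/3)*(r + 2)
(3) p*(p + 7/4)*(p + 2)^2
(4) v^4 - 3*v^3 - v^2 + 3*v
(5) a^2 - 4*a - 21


(1) = (j/3 + 1)*(j - 5/3)*(j + 2)
(2) = r^2 + r/3 - 10/3
(3) = p^4 + 23*p^3/4 + 11*p^2 + 7*p
(4) = v*(v - 3)*(v - 1)*(v + 1)
(5) = (a - 7)*(a + 3)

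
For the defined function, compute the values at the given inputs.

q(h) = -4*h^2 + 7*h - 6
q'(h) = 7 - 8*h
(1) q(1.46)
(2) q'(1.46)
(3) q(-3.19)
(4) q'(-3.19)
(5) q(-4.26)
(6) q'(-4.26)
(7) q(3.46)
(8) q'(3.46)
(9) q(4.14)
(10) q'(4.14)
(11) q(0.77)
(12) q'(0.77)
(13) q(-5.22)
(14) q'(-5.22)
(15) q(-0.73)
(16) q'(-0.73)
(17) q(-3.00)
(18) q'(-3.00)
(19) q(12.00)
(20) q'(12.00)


(1) = -4.31
(2) = -4.68
(3) = -69.03
(4) = 32.52
(5) = -108.41
(6) = 41.08
(7) = -29.67
(8) = -20.68
(9) = -45.58
(10) = -26.12
(11) = -2.98
(12) = 0.84
(13) = -151.53
(14) = 48.76
(15) = -13.24
(16) = 12.84
(17) = -63.00
(18) = 31.00
(19) = -498.00
(20) = -89.00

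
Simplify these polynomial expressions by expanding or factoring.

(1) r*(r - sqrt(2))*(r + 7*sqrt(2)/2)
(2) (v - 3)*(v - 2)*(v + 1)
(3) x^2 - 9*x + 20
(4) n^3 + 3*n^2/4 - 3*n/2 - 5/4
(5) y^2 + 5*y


(1) = r^3 + 5*sqrt(2)*r^2/2 - 7*r
(2) = v^3 - 4*v^2 + v + 6
(3) = (x - 5)*(x - 4)
(4) = (n - 5/4)*(n + 1)^2
(5) = y*(y + 5)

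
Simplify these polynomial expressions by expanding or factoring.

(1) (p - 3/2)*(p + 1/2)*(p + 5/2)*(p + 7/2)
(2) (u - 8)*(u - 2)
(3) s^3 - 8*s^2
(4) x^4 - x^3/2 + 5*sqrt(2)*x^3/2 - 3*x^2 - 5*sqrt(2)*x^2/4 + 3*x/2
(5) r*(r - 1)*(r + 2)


(1) = p^4 + 5*p^3 + 2*p^2 - 53*p/4 - 105/16
(2) = u^2 - 10*u + 16
(3) = s^2*(s - 8)
(4) = x*(x - 1/2)*(x - sqrt(2)/2)*(x + 3*sqrt(2))
(5) = r^3 + r^2 - 2*r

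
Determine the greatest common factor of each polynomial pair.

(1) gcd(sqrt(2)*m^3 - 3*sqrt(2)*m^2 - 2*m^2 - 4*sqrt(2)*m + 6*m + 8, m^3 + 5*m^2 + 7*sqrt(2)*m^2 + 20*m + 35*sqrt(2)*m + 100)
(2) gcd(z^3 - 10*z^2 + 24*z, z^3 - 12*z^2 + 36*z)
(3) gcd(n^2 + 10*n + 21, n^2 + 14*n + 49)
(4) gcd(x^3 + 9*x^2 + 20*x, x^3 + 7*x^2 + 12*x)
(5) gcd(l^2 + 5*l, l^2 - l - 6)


(1) = 1
(2) = gcd(z*(z - 6)*(z - 4), z*(z - 6)^2) = z^2 - 6*z
(3) = n + 7
(4) = gcd(x*(x + 4)*(x + 5), x*(x + 3)*(x + 4)) = x^2 + 4*x
(5) = 1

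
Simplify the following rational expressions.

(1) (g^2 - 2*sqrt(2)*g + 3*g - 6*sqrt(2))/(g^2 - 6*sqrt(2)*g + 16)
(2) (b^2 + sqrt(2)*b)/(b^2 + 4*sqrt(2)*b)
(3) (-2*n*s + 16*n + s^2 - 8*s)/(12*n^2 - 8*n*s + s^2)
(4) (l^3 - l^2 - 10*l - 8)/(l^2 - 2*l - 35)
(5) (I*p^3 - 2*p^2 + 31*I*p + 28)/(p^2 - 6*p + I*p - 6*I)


(1) = (g + 3)/(g - 4*sqrt(2))
(2) = (b + sqrt(2))/(b + 4*sqrt(2))
(3) = (s - 8)/(-6*n + s)
(4) = (l^3 - l^2 - 10*l - 8)/(l^2 - 2*l - 35)
(5) = (I*p^3 - 2*p^2 + 31*I*p + 28)/(p^2 + p*(-6 + I) - 6*I)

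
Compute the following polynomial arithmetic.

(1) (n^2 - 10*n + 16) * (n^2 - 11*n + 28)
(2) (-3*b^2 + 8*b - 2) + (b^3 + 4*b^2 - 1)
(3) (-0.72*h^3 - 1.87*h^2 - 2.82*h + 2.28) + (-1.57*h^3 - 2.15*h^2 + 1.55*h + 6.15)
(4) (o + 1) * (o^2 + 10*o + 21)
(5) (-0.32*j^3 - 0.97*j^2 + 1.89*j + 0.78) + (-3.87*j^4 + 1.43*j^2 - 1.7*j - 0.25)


(1) = n^4 - 21*n^3 + 154*n^2 - 456*n + 448
(2) = b^3 + b^2 + 8*b - 3
(3) = -2.29*h^3 - 4.02*h^2 - 1.27*h + 8.43
(4) = o^3 + 11*o^2 + 31*o + 21
(5) = -3.87*j^4 - 0.32*j^3 + 0.46*j^2 + 0.19*j + 0.53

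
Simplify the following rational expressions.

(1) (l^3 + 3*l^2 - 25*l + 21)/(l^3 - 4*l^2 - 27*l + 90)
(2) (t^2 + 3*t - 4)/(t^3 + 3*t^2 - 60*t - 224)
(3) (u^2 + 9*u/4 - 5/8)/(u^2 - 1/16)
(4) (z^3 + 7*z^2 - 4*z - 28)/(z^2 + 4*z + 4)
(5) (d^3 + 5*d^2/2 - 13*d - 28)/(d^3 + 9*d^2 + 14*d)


(1) = (l^2 + 6*l - 7)/(l^2 - l - 30)
(2) = (t - 1)/(t^2 - t - 56)
(3) = (4*u + 10)/(4*u + 1)
(4) = (z^2 + 5*z - 14)/(z + 2)
(5) = (2*d^2 + d - 28)/(2*d^2 + 14*d)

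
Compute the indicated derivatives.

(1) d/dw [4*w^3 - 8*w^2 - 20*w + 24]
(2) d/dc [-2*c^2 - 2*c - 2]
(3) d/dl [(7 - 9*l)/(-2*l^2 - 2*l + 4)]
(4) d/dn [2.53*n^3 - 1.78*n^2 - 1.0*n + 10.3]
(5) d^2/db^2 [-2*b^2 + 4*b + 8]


(1) = 12*w^2 - 16*w - 20
(2) = -4*c - 2
(3) = (9*l^2 + 9*l - (2*l + 1)*(9*l - 7) - 18)/(2*(l^2 + l - 2)^2)
(4) = 7.59*n^2 - 3.56*n - 1.0
(5) = -4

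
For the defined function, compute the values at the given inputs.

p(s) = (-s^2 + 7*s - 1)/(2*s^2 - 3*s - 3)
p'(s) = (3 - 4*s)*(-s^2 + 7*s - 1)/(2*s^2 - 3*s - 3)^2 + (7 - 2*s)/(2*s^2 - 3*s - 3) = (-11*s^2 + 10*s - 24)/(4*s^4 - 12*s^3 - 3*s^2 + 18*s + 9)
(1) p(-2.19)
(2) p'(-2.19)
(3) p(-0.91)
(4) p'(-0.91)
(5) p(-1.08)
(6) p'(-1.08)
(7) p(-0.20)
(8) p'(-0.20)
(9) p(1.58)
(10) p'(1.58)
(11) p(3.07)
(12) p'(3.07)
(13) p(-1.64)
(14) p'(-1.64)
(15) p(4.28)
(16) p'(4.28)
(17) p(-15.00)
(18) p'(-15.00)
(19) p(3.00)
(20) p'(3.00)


(1) = -1.61
(2) = -0.57
(3) = -5.91
(4) = -21.97
(5) = -3.78
(6) = -7.20
(7) = 1.05
(8) = -4.91
(9) = -2.75
(10) = -4.73
(11) = 1.67
(12) = -2.20
(13) = -2.08
(14) = -1.31
(15) = 0.51
(16) = -0.42
(17) = -0.67
(18) = -0.01
(19) = 1.83
(20) = -2.58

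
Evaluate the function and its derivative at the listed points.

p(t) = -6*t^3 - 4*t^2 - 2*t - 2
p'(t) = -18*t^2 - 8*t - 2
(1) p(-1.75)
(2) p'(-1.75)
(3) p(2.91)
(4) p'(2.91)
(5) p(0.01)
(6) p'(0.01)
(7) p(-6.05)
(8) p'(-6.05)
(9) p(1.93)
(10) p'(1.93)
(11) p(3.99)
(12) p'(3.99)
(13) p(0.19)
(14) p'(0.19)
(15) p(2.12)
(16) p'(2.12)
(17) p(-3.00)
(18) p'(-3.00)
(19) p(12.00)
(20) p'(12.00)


(1) = 21.41
(2) = -43.12
(3) = -189.55
(4) = -177.71
(5) = -2.02
(6) = -2.08
(7) = 1192.36
(8) = -612.45
(9) = -63.89
(10) = -84.49
(11) = -454.79
(12) = -320.48
(13) = -2.57
(14) = -4.17
(15) = -81.39
(16) = -99.86
(17) = 130.00
(18) = -140.00
(19) = -10970.00
(20) = -2690.00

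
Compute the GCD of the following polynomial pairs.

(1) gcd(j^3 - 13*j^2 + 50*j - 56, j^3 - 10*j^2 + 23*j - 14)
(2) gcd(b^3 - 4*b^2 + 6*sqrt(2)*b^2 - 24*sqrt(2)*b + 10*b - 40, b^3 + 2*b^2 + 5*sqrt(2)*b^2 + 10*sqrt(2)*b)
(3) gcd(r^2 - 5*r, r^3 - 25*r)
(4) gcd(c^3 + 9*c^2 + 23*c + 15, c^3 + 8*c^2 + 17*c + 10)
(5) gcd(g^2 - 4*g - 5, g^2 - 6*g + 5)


(1) = gcd((j - 7)*(j - 4)*(j - 2), (j - 7)*(j - 2)*(j - 1)) = j^2 - 9*j + 14
(2) = b + 5*sqrt(2)
(3) = r^2 - 5*r
(4) = gcd((c + 1)*(c + 3)*(c + 5), (c + 1)*(c + 2)*(c + 5)) = c^2 + 6*c + 5
(5) = gcd((g - 5)*(g + 1), (g - 5)*(g - 1)) = g - 5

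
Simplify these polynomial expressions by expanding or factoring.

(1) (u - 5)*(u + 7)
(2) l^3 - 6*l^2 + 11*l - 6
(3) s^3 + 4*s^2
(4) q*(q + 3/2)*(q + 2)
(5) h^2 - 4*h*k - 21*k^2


(1) = u^2 + 2*u - 35
(2) = (l - 3)*(l - 2)*(l - 1)
(3) = s^2*(s + 4)
(4) = q^3 + 7*q^2/2 + 3*q
(5) = (h - 7*k)*(h + 3*k)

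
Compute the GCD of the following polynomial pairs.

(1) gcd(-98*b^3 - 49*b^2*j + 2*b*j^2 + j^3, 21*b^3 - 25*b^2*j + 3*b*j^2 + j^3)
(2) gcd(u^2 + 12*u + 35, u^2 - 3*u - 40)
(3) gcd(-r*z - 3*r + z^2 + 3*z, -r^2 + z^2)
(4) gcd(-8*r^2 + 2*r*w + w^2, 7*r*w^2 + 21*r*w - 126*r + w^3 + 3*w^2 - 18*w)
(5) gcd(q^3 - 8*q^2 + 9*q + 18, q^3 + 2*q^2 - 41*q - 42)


(1) = 7*b + j
(2) = u + 5
(3) = -r + z
(4) = 1
(5) = gcd((q - 6)*(q - 3)*(q + 1), (q - 6)*(q + 1)*(q + 7)) = q^2 - 5*q - 6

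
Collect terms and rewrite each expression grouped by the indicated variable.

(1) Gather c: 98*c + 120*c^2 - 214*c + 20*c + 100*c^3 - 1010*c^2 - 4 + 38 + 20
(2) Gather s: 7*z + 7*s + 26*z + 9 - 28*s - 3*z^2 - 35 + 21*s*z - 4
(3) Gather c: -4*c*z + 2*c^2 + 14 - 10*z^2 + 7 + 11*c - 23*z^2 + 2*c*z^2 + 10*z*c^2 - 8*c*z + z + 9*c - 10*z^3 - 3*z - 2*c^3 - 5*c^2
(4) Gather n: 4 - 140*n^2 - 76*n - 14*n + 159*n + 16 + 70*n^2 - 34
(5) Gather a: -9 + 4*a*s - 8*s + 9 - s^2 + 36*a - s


(1) = 100*c^3 - 890*c^2 - 96*c + 54
(2) = s*(21*z - 21) - 3*z^2 + 33*z - 30
(3) = -2*c^3 + c^2*(10*z - 3) + c*(2*z^2 - 12*z + 20) - 10*z^3 - 33*z^2 - 2*z + 21
(4) = -70*n^2 + 69*n - 14
(5) = a*(4*s + 36) - s^2 - 9*s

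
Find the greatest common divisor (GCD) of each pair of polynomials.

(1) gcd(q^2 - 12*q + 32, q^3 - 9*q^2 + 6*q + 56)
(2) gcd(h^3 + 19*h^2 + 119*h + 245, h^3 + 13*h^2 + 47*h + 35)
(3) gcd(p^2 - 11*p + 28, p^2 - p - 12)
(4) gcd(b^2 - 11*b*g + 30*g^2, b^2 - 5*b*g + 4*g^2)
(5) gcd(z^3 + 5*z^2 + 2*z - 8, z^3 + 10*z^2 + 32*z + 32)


(1) = gcd((q - 8)*(q - 4), (q - 7)*(q - 4)*(q + 2)) = q - 4
(2) = gcd((h + 5)*(h + 7)^2, (h + 1)*(h + 5)*(h + 7)) = h^2 + 12*h + 35
(3) = gcd((p - 7)*(p - 4), (p - 4)*(p + 3)) = p - 4
(4) = gcd((b - 6*g)*(b - 5*g), (b - 4*g)*(b - g)) = 1
(5) = gcd((z - 1)*(z + 2)*(z + 4), (z + 2)*(z + 4)^2) = z^2 + 6*z + 8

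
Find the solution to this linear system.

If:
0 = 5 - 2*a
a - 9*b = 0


Then:
a = 5/2
b = 5/18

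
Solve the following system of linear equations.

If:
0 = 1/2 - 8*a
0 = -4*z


Then:
a = 1/16
z = 0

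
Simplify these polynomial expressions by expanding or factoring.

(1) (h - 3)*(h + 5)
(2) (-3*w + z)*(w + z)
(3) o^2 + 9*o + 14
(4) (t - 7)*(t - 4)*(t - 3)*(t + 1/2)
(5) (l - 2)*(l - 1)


(1) = h^2 + 2*h - 15
(2) = -3*w^2 - 2*w*z + z^2
(3) = (o + 2)*(o + 7)
(4) = t^4 - 27*t^3/2 + 54*t^2 - 107*t/2 - 42
(5) = l^2 - 3*l + 2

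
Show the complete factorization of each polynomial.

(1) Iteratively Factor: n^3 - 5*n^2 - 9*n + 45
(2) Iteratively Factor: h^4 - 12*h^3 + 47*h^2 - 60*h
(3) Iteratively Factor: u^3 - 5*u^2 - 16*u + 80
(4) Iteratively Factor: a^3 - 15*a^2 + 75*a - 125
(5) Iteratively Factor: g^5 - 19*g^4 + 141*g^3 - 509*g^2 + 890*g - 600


(1) = (n - 5)*(n^2 - 9) = (n - 5)*(n - 3)*(n + 3)
(2) = (h - 5)*(h^3 - 7*h^2 + 12*h) = h*(h - 5)*(h^2 - 7*h + 12) = h*(h - 5)*(h - 4)*(h - 3)
(3) = (u + 4)*(u^2 - 9*u + 20) = (u - 5)*(u + 4)*(u - 4)
(4) = (a - 5)*(a^2 - 10*a + 25) = (a - 5)^2*(a - 5)
(5) = (g - 2)*(g^4 - 17*g^3 + 107*g^2 - 295*g + 300) = (g - 4)*(g - 2)*(g^3 - 13*g^2 + 55*g - 75) = (g - 4)*(g - 3)*(g - 2)*(g^2 - 10*g + 25) = (g - 5)*(g - 4)*(g - 3)*(g - 2)*(g - 5)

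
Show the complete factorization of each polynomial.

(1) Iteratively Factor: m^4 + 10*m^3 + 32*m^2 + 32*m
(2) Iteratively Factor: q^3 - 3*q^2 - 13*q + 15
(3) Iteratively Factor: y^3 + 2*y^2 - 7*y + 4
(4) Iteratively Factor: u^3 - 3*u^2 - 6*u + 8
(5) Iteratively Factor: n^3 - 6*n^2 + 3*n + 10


(1) = (m + 4)*(m^3 + 6*m^2 + 8*m) = m*(m + 4)*(m^2 + 6*m + 8) = m*(m + 2)*(m + 4)*(m + 4)
(2) = (q - 1)*(q^2 - 2*q - 15) = (q - 5)*(q - 1)*(q + 3)
(3) = (y - 1)*(y^2 + 3*y - 4) = (y - 1)^2*(y + 4)
(4) = (u - 1)*(u^2 - 2*u - 8) = (u - 1)*(u + 2)*(u - 4)
(5) = (n + 1)*(n^2 - 7*n + 10) = (n - 2)*(n + 1)*(n - 5)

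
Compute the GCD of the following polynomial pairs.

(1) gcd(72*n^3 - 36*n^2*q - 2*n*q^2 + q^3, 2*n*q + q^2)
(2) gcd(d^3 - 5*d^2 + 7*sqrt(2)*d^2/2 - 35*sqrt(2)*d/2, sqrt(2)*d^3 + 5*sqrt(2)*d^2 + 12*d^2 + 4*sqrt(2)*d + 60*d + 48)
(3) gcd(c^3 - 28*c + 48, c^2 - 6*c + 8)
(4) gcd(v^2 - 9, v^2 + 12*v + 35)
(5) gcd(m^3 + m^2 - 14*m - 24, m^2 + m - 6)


(1) = gcd((-6*n + q)*(-2*n + q)*(6*n + q), q*(2*n + q)) = 1
(2) = 1
(3) = gcd((c - 4)*(c - 2)*(c + 6), (c - 4)*(c - 2)) = c^2 - 6*c + 8
(4) = 1
(5) = gcd((m - 4)*(m + 2)*(m + 3), (m - 2)*(m + 3)) = m + 3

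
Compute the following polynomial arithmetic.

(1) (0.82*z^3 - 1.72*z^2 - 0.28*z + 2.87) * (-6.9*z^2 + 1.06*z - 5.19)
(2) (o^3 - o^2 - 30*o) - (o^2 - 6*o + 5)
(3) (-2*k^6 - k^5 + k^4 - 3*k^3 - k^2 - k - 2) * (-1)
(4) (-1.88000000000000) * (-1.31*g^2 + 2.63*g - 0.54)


(1) = -5.658*z^5 + 12.7372*z^4 - 4.147*z^3 - 11.173*z^2 + 4.4954*z - 14.8953
(2) = o^3 - 2*o^2 - 24*o - 5
(3) = 2*k^6 + k^5 - k^4 + 3*k^3 + k^2 + k + 2
(4) = 2.4628*g^2 - 4.9444*g + 1.0152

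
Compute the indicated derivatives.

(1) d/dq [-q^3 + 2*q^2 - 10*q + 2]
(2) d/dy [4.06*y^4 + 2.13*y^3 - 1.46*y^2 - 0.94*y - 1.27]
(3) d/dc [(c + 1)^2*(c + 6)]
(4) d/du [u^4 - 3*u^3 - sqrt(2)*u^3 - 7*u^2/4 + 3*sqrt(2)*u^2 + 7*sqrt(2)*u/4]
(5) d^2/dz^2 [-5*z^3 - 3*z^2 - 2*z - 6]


(1) = -3*q^2 + 4*q - 10
(2) = 16.24*y^3 + 6.39*y^2 - 2.92*y - 0.94
(3) = (c + 1)*(3*c + 13)
(4) = 4*u^3 - 9*u^2 - 3*sqrt(2)*u^2 - 7*u/2 + 6*sqrt(2)*u + 7*sqrt(2)/4
(5) = -30*z - 6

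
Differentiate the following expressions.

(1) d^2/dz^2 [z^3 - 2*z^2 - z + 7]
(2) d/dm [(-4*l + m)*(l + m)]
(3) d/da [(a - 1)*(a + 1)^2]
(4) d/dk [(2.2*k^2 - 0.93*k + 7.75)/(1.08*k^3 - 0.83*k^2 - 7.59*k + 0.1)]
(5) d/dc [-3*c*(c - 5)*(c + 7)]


(1) = 6*z - 4
(2) = -3*l + 2*m
(3) = (a + 1)*(3*a - 1)
(4) = (-2.376*k^4 + 2.0088*k^3 - 42.5799*k^2 + 13.305*k + 58.7295)/(1.1664*k^6 - 1.7928*k^5 - 15.7055*k^4 + 12.8154*k^3 + 57.4421*k^2 - 1.518*k + 0.01)
(5) = -9*c^2 - 12*c + 105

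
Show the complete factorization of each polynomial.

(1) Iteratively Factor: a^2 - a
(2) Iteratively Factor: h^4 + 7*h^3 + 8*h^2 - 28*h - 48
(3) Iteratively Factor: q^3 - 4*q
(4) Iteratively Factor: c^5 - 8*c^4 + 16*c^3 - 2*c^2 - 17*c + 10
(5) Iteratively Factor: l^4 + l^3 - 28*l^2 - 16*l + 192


(1) = (a)*(a - 1)
(2) = (h + 4)*(h^3 + 3*h^2 - 4*h - 12) = (h - 2)*(h + 4)*(h^2 + 5*h + 6) = (h - 2)*(h + 3)*(h + 4)*(h + 2)
(3) = (q + 2)*(q^2 - 2*q) = (q - 2)*(q + 2)*(q)
(4) = (c - 1)*(c^4 - 7*c^3 + 9*c^2 + 7*c - 10) = (c - 1)^2*(c^3 - 6*c^2 + 3*c + 10) = (c - 5)*(c - 1)^2*(c^2 - c - 2) = (c - 5)*(c - 2)*(c - 1)^2*(c + 1)
(5) = (l - 3)*(l^3 + 4*l^2 - 16*l - 64) = (l - 3)*(l + 4)*(l^2 - 16) = (l - 4)*(l - 3)*(l + 4)*(l + 4)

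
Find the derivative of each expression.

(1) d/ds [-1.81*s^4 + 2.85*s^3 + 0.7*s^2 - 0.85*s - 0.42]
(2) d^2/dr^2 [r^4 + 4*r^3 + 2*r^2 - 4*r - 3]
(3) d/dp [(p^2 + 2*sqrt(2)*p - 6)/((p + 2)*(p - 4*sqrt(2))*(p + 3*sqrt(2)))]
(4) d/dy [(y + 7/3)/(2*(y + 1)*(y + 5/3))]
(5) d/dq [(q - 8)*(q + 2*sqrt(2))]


(1) = -7.24*s^3 + 8.55*s^2 + 1.4*s - 0.85
(2) = 12*r^2 + 24*r + 4
(3) = (-p^4 - 4*sqrt(2)*p^3 - 6*sqrt(2)*p^2 - 2*p^2 - 72*p - 12*sqrt(2)*p - 108*sqrt(2) - 144)/(p^6 - 2*sqrt(2)*p^5 + 4*p^5 - 42*p^4 - 8*sqrt(2)*p^4 - 184*p^3 + 40*sqrt(2)*p^3 + 192*sqrt(2)*p^2 + 392*p^2 + 192*sqrt(2)*p + 2304*p + 2304)
(4) = (-9*y^2 - 42*y - 41)/(2*(9*y^4 + 48*y^3 + 94*y^2 + 80*y + 25))
(5) = 2*q - 8 + 2*sqrt(2)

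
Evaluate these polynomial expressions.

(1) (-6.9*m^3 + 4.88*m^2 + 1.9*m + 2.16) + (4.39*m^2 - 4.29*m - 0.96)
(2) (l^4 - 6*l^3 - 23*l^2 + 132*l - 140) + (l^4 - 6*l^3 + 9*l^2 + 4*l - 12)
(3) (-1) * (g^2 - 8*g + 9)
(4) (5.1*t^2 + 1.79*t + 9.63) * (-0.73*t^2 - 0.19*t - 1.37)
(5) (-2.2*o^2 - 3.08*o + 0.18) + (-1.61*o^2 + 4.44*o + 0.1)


(1) = -6.9*m^3 + 9.27*m^2 - 2.39*m + 1.2
(2) = 2*l^4 - 12*l^3 - 14*l^2 + 136*l - 152
(3) = -g^2 + 8*g - 9
(4) = -3.723*t^4 - 2.2757*t^3 - 14.357*t^2 - 4.282*t - 13.1931
(5) = -3.81*o^2 + 1.36*o + 0.28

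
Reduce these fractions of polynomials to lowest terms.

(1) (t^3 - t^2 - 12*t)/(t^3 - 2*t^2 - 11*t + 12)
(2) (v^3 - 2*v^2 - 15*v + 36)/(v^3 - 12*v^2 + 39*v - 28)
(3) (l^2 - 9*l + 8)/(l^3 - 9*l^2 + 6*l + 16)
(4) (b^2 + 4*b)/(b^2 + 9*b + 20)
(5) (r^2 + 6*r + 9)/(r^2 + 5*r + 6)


(1) = t/(t - 1)
(2) = (v^3 - 2*v^2 - 15*v + 36)/(v^3 - 12*v^2 + 39*v - 28)
(3) = (l - 1)/(l^2 - l - 2)
(4) = b/(b + 5)
(5) = (r + 3)/(r + 2)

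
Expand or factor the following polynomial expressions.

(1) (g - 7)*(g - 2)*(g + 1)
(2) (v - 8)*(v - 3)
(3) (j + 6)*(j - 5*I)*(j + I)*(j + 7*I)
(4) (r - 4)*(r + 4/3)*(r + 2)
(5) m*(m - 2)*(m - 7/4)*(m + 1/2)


(1) = g^3 - 8*g^2 + 5*g + 14
(2) = v^2 - 11*v + 24
(3) = j^4 + 6*j^3 + 3*I*j^3 + 33*j^2 + 18*I*j^2 + 198*j + 35*I*j + 210*I
(4) = r^3 - 2*r^2/3 - 32*r/3 - 32/3
(5) = m^4 - 13*m^3/4 + 13*m^2/8 + 7*m/4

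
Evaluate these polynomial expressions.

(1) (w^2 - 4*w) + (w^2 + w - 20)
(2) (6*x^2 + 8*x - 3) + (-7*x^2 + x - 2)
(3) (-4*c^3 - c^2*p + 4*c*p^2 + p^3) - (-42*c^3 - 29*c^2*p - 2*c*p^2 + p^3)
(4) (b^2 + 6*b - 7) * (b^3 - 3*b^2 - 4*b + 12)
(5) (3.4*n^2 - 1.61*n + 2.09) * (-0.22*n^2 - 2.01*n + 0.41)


(1) = 2*w^2 - 3*w - 20
(2) = -x^2 + 9*x - 5
(3) = 38*c^3 + 28*c^2*p + 6*c*p^2
(4) = b^5 + 3*b^4 - 29*b^3 + 9*b^2 + 100*b - 84
(5) = -0.748*n^4 - 6.4798*n^3 + 4.1703*n^2 - 4.861*n + 0.8569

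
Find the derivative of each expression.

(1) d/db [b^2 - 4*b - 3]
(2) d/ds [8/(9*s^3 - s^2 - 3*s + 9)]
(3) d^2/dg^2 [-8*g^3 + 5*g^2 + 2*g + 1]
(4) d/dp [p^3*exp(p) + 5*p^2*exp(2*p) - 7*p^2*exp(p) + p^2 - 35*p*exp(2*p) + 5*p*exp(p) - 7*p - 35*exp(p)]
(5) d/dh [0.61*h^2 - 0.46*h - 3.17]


(1) = 2*b - 4
(2) = 8*(-27*s^2 + 2*s + 3)/(9*s^3 - s^2 - 3*s + 9)^2
(3) = 10 - 48*g
(4) = p^3*exp(p) + 10*p^2*exp(2*p) - 4*p^2*exp(p) - 60*p*exp(2*p) - 9*p*exp(p) + 2*p - 35*exp(2*p) - 30*exp(p) - 7
(5) = 1.22*h - 0.46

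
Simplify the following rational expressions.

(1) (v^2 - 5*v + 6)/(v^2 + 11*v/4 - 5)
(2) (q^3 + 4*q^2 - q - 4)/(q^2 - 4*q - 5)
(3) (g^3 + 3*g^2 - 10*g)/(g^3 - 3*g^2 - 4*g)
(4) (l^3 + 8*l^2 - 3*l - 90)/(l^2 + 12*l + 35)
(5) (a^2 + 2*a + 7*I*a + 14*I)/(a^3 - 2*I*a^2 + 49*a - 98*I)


(1) = (4*v^2 - 20*v + 24)/(4*v^2 + 11*v - 20)
(2) = (q^2 + 3*q - 4)/(q - 5)
(3) = (g^2 + 3*g - 10)/(g^2 - 3*g - 4)
(4) = (l^2 + 3*l - 18)/(l + 7)
(5) = (a + 2)/(a^2 - 9*I*a - 14)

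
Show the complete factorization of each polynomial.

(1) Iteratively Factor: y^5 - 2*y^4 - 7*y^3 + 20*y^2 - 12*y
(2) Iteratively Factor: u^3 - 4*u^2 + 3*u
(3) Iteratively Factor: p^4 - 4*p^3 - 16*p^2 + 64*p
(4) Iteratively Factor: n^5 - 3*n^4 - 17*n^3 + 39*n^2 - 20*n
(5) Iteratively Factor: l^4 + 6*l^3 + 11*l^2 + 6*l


(1) = (y - 2)*(y^4 - 7*y^2 + 6*y) = (y - 2)*(y - 1)*(y^3 + y^2 - 6*y) = (y - 2)*(y - 1)*(y + 3)*(y^2 - 2*y) = (y - 2)^2*(y - 1)*(y + 3)*(y)
(2) = (u - 1)*(u^2 - 3*u) = (u - 3)*(u - 1)*(u)
(3) = (p - 4)*(p^3 - 16*p) = p*(p - 4)*(p^2 - 16) = p*(p - 4)^2*(p + 4)
(4) = (n)*(n^4 - 3*n^3 - 17*n^2 + 39*n - 20) = n*(n - 1)*(n^3 - 2*n^2 - 19*n + 20) = n*(n - 1)^2*(n^2 - n - 20) = n*(n - 1)^2*(n + 4)*(n - 5)
(5) = (l + 1)*(l^3 + 5*l^2 + 6*l) = (l + 1)*(l + 3)*(l^2 + 2*l) = l*(l + 1)*(l + 3)*(l + 2)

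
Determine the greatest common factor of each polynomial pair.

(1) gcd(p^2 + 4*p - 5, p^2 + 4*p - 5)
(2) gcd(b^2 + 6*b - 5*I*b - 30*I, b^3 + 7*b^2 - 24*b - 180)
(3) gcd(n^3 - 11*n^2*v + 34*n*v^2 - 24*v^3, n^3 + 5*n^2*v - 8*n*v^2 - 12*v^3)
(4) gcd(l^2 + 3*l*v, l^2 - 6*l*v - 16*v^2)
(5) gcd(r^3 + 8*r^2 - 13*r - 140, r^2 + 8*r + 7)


(1) = gcd((p - 1)*(p + 5), (p - 1)*(p + 5)) = p^2 + 4*p - 5
(2) = b + 6
(3) = gcd((n - 6*v)*(n - 4*v)*(n - v), (n - 2*v)*(n + v)*(n + 6*v)) = 1
(4) = 1
(5) = r + 7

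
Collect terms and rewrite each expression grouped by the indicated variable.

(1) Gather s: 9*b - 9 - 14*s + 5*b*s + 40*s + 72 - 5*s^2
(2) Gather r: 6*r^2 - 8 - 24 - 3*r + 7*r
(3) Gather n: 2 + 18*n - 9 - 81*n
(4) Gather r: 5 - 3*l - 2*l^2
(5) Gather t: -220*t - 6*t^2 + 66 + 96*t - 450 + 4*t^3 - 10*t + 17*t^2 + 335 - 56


(1) = 9*b - 5*s^2 + s*(5*b + 26) + 63
(2) = 6*r^2 + 4*r - 32
(3) = -63*n - 7
(4) = -2*l^2 - 3*l + 5
(5) = 4*t^3 + 11*t^2 - 134*t - 105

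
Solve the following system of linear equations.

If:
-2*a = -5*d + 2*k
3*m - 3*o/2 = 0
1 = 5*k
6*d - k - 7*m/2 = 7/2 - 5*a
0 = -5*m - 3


Then:
a = 28/185
d = 26/185
k = 1/5
m = -3/5
o = -6/5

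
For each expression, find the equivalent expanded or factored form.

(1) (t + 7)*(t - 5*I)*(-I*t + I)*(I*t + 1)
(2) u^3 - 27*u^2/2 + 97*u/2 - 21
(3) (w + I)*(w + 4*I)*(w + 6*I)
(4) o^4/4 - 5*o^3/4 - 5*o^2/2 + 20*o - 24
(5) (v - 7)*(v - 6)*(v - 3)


(1) = t^4 + 6*t^3 - 6*I*t^3 - 12*t^2 - 36*I*t^2 - 30*t + 42*I*t + 35
(2) = (u - 7)*(u - 6)*(u - 1/2)
(3) = w^3 + 11*I*w^2 - 34*w - 24*I
(4) = (o/4 + 1)*(o - 4)*(o - 3)*(o - 2)
(5) = v^3 - 16*v^2 + 81*v - 126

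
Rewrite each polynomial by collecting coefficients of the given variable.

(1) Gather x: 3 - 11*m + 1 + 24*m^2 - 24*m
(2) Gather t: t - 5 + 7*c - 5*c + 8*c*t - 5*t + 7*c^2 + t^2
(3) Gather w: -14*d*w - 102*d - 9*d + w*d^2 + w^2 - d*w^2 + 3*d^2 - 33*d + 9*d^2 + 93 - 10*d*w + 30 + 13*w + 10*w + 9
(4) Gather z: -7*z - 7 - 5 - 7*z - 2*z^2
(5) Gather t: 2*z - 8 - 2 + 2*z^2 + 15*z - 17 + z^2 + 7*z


(1) = 24*m^2 - 35*m + 4
(2) = 7*c^2 + 2*c + t^2 + t*(8*c - 4) - 5
(3) = 12*d^2 - 144*d + w^2*(1 - d) + w*(d^2 - 24*d + 23) + 132
(4) = -2*z^2 - 14*z - 12
(5) = 3*z^2 + 24*z - 27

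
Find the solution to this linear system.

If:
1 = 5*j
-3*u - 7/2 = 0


Then:
j = 1/5
u = -7/6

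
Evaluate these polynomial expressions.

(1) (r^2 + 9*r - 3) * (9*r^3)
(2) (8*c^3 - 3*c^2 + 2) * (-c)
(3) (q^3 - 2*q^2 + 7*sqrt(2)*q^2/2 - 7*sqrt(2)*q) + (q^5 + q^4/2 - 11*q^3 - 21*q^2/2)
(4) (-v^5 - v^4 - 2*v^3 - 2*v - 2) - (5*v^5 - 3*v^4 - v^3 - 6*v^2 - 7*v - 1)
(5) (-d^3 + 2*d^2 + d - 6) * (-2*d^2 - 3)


(1) = 9*r^5 + 81*r^4 - 27*r^3
(2) = -8*c^4 + 3*c^3 - 2*c
(3) = q^5 + q^4/2 - 10*q^3 - 25*q^2/2 + 7*sqrt(2)*q^2/2 - 7*sqrt(2)*q
(4) = -6*v^5 + 2*v^4 - v^3 + 6*v^2 + 5*v - 1
(5) = 2*d^5 - 4*d^4 + d^3 + 6*d^2 - 3*d + 18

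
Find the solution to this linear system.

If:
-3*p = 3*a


Then:
a = -p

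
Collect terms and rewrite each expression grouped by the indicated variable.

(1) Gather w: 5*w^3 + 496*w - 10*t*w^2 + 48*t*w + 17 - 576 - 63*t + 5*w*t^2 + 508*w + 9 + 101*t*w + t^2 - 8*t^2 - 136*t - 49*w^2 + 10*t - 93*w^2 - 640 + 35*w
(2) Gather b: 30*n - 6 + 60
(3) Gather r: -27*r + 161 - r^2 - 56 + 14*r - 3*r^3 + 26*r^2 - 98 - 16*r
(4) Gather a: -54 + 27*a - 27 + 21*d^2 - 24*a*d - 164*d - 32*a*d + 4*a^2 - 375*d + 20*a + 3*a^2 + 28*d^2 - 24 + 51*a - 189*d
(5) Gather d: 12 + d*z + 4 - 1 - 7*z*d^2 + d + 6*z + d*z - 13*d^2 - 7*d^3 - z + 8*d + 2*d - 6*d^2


(1) = -7*t^2 - 189*t + 5*w^3 + w^2*(-10*t - 142) + w*(5*t^2 + 149*t + 1039) - 1190
(2) = 30*n + 54
(3) = -3*r^3 + 25*r^2 - 29*r + 7
(4) = 7*a^2 + a*(98 - 56*d) + 49*d^2 - 728*d - 105
(5) = -7*d^3 + d^2*(-7*z - 19) + d*(2*z + 11) + 5*z + 15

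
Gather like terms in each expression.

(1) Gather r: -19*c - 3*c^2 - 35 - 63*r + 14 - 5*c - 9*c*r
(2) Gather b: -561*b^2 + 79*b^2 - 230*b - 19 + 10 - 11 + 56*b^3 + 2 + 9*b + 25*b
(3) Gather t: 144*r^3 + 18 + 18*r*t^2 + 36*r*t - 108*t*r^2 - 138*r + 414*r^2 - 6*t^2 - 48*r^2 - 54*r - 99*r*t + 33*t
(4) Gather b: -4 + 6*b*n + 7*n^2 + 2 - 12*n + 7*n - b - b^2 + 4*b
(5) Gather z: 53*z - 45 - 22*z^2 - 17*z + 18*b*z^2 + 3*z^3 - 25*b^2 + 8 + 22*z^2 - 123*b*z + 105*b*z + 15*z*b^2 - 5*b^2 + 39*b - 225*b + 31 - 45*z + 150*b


(1) = -3*c^2 - 24*c + r*(-9*c - 63) - 21
(2) = 56*b^3 - 482*b^2 - 196*b - 18
(3) = 144*r^3 + 366*r^2 - 192*r + t^2*(18*r - 6) + t*(-108*r^2 - 63*r + 33) + 18
(4) = -b^2 + b*(6*n + 3) + 7*n^2 - 5*n - 2
(5) = -30*b^2 + 18*b*z^2 - 36*b + 3*z^3 + z*(15*b^2 - 18*b - 9) - 6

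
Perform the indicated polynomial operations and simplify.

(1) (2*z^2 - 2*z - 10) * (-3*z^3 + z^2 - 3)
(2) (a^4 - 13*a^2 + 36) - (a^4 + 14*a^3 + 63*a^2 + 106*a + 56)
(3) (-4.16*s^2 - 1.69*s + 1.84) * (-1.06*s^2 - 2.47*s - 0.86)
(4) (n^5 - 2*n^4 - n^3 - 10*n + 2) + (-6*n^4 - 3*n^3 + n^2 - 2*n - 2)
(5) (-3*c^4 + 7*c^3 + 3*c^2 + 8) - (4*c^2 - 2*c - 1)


(1) = -6*z^5 + 8*z^4 + 28*z^3 - 16*z^2 + 6*z + 30
(2) = -14*a^3 - 76*a^2 - 106*a - 20
(3) = 4.4096*s^4 + 12.0666*s^3 + 5.8015*s^2 - 3.0914*s - 1.5824
(4) = n^5 - 8*n^4 - 4*n^3 + n^2 - 12*n
(5) = -3*c^4 + 7*c^3 - c^2 + 2*c + 9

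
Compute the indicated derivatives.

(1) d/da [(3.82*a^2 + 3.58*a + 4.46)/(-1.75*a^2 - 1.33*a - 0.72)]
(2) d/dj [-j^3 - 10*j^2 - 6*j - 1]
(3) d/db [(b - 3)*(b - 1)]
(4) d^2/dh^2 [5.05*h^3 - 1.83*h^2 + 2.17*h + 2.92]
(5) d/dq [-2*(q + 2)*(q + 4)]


(1) = (1.1844*a^2 + 10.1092*a + 3.3542)/(3.0625*a^4 + 4.655*a^3 + 4.2889*a^2 + 1.9152*a + 0.5184)
(2) = -3*j^2 - 20*j - 6
(3) = 2*b - 4
(4) = 30.3*h - 3.66
(5) = -4*q - 12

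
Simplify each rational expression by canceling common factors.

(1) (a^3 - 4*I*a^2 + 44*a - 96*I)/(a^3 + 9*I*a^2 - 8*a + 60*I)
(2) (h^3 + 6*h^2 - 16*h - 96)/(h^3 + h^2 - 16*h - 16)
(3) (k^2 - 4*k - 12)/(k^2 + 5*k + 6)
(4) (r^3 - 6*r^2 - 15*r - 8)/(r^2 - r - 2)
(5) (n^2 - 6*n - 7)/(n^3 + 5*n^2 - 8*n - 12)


(1) = (a - 8*I)/(a + 5*I)
(2) = (h + 6)/(h + 1)
(3) = (k - 6)/(k + 3)
(4) = (r^2 - 7*r - 8)/(r - 2)
(5) = (n - 7)/(n^2 + 4*n - 12)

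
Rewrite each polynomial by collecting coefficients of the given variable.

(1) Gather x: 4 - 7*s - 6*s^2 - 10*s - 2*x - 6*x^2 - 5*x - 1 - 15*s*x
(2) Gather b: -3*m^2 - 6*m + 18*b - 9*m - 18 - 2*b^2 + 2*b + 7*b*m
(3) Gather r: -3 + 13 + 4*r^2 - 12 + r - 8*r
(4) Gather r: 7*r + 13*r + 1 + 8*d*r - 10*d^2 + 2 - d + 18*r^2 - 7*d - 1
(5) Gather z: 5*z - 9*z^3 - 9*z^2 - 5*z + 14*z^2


(1) = -6*s^2 - 17*s - 6*x^2 + x*(-15*s - 7) + 3
(2) = -2*b^2 + b*(7*m + 20) - 3*m^2 - 15*m - 18
(3) = 4*r^2 - 7*r - 2
(4) = -10*d^2 - 8*d + 18*r^2 + r*(8*d + 20) + 2
(5) = -9*z^3 + 5*z^2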